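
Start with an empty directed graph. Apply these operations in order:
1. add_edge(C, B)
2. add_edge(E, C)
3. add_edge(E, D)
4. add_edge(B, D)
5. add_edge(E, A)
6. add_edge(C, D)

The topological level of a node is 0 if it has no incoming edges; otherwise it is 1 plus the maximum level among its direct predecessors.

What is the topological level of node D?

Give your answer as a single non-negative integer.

Answer: 3

Derivation:
Op 1: add_edge(C, B). Edges now: 1
Op 2: add_edge(E, C). Edges now: 2
Op 3: add_edge(E, D). Edges now: 3
Op 4: add_edge(B, D). Edges now: 4
Op 5: add_edge(E, A). Edges now: 5
Op 6: add_edge(C, D). Edges now: 6
Compute levels (Kahn BFS):
  sources (in-degree 0): E
  process E: level=0
    E->A: in-degree(A)=0, level(A)=1, enqueue
    E->C: in-degree(C)=0, level(C)=1, enqueue
    E->D: in-degree(D)=2, level(D)>=1
  process A: level=1
  process C: level=1
    C->B: in-degree(B)=0, level(B)=2, enqueue
    C->D: in-degree(D)=1, level(D)>=2
  process B: level=2
    B->D: in-degree(D)=0, level(D)=3, enqueue
  process D: level=3
All levels: A:1, B:2, C:1, D:3, E:0
level(D) = 3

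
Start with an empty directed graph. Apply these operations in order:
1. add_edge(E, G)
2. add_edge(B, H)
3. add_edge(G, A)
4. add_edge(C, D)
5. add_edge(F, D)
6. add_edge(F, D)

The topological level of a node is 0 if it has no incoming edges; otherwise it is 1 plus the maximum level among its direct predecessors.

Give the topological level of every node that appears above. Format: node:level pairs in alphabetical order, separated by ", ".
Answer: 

Op 1: add_edge(E, G). Edges now: 1
Op 2: add_edge(B, H). Edges now: 2
Op 3: add_edge(G, A). Edges now: 3
Op 4: add_edge(C, D). Edges now: 4
Op 5: add_edge(F, D). Edges now: 5
Op 6: add_edge(F, D) (duplicate, no change). Edges now: 5
Compute levels (Kahn BFS):
  sources (in-degree 0): B, C, E, F
  process B: level=0
    B->H: in-degree(H)=0, level(H)=1, enqueue
  process C: level=0
    C->D: in-degree(D)=1, level(D)>=1
  process E: level=0
    E->G: in-degree(G)=0, level(G)=1, enqueue
  process F: level=0
    F->D: in-degree(D)=0, level(D)=1, enqueue
  process H: level=1
  process G: level=1
    G->A: in-degree(A)=0, level(A)=2, enqueue
  process D: level=1
  process A: level=2
All levels: A:2, B:0, C:0, D:1, E:0, F:0, G:1, H:1

Answer: A:2, B:0, C:0, D:1, E:0, F:0, G:1, H:1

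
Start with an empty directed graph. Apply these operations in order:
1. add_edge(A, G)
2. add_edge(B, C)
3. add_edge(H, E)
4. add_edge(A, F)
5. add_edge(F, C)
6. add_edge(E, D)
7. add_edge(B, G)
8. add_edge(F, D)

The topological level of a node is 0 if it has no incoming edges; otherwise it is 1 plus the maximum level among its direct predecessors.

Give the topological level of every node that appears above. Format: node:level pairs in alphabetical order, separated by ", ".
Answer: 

Answer: A:0, B:0, C:2, D:2, E:1, F:1, G:1, H:0

Derivation:
Op 1: add_edge(A, G). Edges now: 1
Op 2: add_edge(B, C). Edges now: 2
Op 3: add_edge(H, E). Edges now: 3
Op 4: add_edge(A, F). Edges now: 4
Op 5: add_edge(F, C). Edges now: 5
Op 6: add_edge(E, D). Edges now: 6
Op 7: add_edge(B, G). Edges now: 7
Op 8: add_edge(F, D). Edges now: 8
Compute levels (Kahn BFS):
  sources (in-degree 0): A, B, H
  process A: level=0
    A->F: in-degree(F)=0, level(F)=1, enqueue
    A->G: in-degree(G)=1, level(G)>=1
  process B: level=0
    B->C: in-degree(C)=1, level(C)>=1
    B->G: in-degree(G)=0, level(G)=1, enqueue
  process H: level=0
    H->E: in-degree(E)=0, level(E)=1, enqueue
  process F: level=1
    F->C: in-degree(C)=0, level(C)=2, enqueue
    F->D: in-degree(D)=1, level(D)>=2
  process G: level=1
  process E: level=1
    E->D: in-degree(D)=0, level(D)=2, enqueue
  process C: level=2
  process D: level=2
All levels: A:0, B:0, C:2, D:2, E:1, F:1, G:1, H:0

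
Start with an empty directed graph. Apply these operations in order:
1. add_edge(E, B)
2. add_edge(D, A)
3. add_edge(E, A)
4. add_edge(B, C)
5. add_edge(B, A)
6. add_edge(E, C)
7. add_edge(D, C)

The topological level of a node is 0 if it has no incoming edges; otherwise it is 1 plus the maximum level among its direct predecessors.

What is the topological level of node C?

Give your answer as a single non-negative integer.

Answer: 2

Derivation:
Op 1: add_edge(E, B). Edges now: 1
Op 2: add_edge(D, A). Edges now: 2
Op 3: add_edge(E, A). Edges now: 3
Op 4: add_edge(B, C). Edges now: 4
Op 5: add_edge(B, A). Edges now: 5
Op 6: add_edge(E, C). Edges now: 6
Op 7: add_edge(D, C). Edges now: 7
Compute levels (Kahn BFS):
  sources (in-degree 0): D, E
  process D: level=0
    D->A: in-degree(A)=2, level(A)>=1
    D->C: in-degree(C)=2, level(C)>=1
  process E: level=0
    E->A: in-degree(A)=1, level(A)>=1
    E->B: in-degree(B)=0, level(B)=1, enqueue
    E->C: in-degree(C)=1, level(C)>=1
  process B: level=1
    B->A: in-degree(A)=0, level(A)=2, enqueue
    B->C: in-degree(C)=0, level(C)=2, enqueue
  process A: level=2
  process C: level=2
All levels: A:2, B:1, C:2, D:0, E:0
level(C) = 2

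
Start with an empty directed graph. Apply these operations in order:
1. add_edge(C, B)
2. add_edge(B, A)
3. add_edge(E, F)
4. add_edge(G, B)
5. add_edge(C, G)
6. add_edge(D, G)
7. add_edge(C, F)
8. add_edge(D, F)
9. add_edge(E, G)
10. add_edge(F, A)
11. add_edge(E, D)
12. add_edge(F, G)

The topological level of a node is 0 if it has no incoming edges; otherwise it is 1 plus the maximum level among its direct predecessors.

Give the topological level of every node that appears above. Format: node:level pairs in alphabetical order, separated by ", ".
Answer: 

Answer: A:5, B:4, C:0, D:1, E:0, F:2, G:3

Derivation:
Op 1: add_edge(C, B). Edges now: 1
Op 2: add_edge(B, A). Edges now: 2
Op 3: add_edge(E, F). Edges now: 3
Op 4: add_edge(G, B). Edges now: 4
Op 5: add_edge(C, G). Edges now: 5
Op 6: add_edge(D, G). Edges now: 6
Op 7: add_edge(C, F). Edges now: 7
Op 8: add_edge(D, F). Edges now: 8
Op 9: add_edge(E, G). Edges now: 9
Op 10: add_edge(F, A). Edges now: 10
Op 11: add_edge(E, D). Edges now: 11
Op 12: add_edge(F, G). Edges now: 12
Compute levels (Kahn BFS):
  sources (in-degree 0): C, E
  process C: level=0
    C->B: in-degree(B)=1, level(B)>=1
    C->F: in-degree(F)=2, level(F)>=1
    C->G: in-degree(G)=3, level(G)>=1
  process E: level=0
    E->D: in-degree(D)=0, level(D)=1, enqueue
    E->F: in-degree(F)=1, level(F)>=1
    E->G: in-degree(G)=2, level(G)>=1
  process D: level=1
    D->F: in-degree(F)=0, level(F)=2, enqueue
    D->G: in-degree(G)=1, level(G)>=2
  process F: level=2
    F->A: in-degree(A)=1, level(A)>=3
    F->G: in-degree(G)=0, level(G)=3, enqueue
  process G: level=3
    G->B: in-degree(B)=0, level(B)=4, enqueue
  process B: level=4
    B->A: in-degree(A)=0, level(A)=5, enqueue
  process A: level=5
All levels: A:5, B:4, C:0, D:1, E:0, F:2, G:3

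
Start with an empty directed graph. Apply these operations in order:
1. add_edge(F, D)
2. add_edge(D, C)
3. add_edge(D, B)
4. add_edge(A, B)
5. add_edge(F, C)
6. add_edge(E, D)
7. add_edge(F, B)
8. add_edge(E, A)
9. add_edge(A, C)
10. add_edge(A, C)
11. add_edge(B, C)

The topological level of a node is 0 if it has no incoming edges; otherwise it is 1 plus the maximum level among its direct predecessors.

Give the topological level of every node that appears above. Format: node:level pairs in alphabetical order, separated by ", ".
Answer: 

Answer: A:1, B:2, C:3, D:1, E:0, F:0

Derivation:
Op 1: add_edge(F, D). Edges now: 1
Op 2: add_edge(D, C). Edges now: 2
Op 3: add_edge(D, B). Edges now: 3
Op 4: add_edge(A, B). Edges now: 4
Op 5: add_edge(F, C). Edges now: 5
Op 6: add_edge(E, D). Edges now: 6
Op 7: add_edge(F, B). Edges now: 7
Op 8: add_edge(E, A). Edges now: 8
Op 9: add_edge(A, C). Edges now: 9
Op 10: add_edge(A, C) (duplicate, no change). Edges now: 9
Op 11: add_edge(B, C). Edges now: 10
Compute levels (Kahn BFS):
  sources (in-degree 0): E, F
  process E: level=0
    E->A: in-degree(A)=0, level(A)=1, enqueue
    E->D: in-degree(D)=1, level(D)>=1
  process F: level=0
    F->B: in-degree(B)=2, level(B)>=1
    F->C: in-degree(C)=3, level(C)>=1
    F->D: in-degree(D)=0, level(D)=1, enqueue
  process A: level=1
    A->B: in-degree(B)=1, level(B)>=2
    A->C: in-degree(C)=2, level(C)>=2
  process D: level=1
    D->B: in-degree(B)=0, level(B)=2, enqueue
    D->C: in-degree(C)=1, level(C)>=2
  process B: level=2
    B->C: in-degree(C)=0, level(C)=3, enqueue
  process C: level=3
All levels: A:1, B:2, C:3, D:1, E:0, F:0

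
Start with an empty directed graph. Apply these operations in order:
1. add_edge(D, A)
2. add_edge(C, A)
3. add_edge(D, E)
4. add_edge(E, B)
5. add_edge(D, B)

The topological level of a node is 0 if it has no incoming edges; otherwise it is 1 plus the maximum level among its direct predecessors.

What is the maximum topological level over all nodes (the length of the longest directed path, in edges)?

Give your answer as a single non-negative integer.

Op 1: add_edge(D, A). Edges now: 1
Op 2: add_edge(C, A). Edges now: 2
Op 3: add_edge(D, E). Edges now: 3
Op 4: add_edge(E, B). Edges now: 4
Op 5: add_edge(D, B). Edges now: 5
Compute levels (Kahn BFS):
  sources (in-degree 0): C, D
  process C: level=0
    C->A: in-degree(A)=1, level(A)>=1
  process D: level=0
    D->A: in-degree(A)=0, level(A)=1, enqueue
    D->B: in-degree(B)=1, level(B)>=1
    D->E: in-degree(E)=0, level(E)=1, enqueue
  process A: level=1
  process E: level=1
    E->B: in-degree(B)=0, level(B)=2, enqueue
  process B: level=2
All levels: A:1, B:2, C:0, D:0, E:1
max level = 2

Answer: 2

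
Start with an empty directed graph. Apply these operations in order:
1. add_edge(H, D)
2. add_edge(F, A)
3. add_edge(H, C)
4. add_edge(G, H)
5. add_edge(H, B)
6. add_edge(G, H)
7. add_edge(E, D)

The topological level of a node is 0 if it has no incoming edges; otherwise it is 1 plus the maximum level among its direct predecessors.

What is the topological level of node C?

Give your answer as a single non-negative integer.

Op 1: add_edge(H, D). Edges now: 1
Op 2: add_edge(F, A). Edges now: 2
Op 3: add_edge(H, C). Edges now: 3
Op 4: add_edge(G, H). Edges now: 4
Op 5: add_edge(H, B). Edges now: 5
Op 6: add_edge(G, H) (duplicate, no change). Edges now: 5
Op 7: add_edge(E, D). Edges now: 6
Compute levels (Kahn BFS):
  sources (in-degree 0): E, F, G
  process E: level=0
    E->D: in-degree(D)=1, level(D)>=1
  process F: level=0
    F->A: in-degree(A)=0, level(A)=1, enqueue
  process G: level=0
    G->H: in-degree(H)=0, level(H)=1, enqueue
  process A: level=1
  process H: level=1
    H->B: in-degree(B)=0, level(B)=2, enqueue
    H->C: in-degree(C)=0, level(C)=2, enqueue
    H->D: in-degree(D)=0, level(D)=2, enqueue
  process B: level=2
  process C: level=2
  process D: level=2
All levels: A:1, B:2, C:2, D:2, E:0, F:0, G:0, H:1
level(C) = 2

Answer: 2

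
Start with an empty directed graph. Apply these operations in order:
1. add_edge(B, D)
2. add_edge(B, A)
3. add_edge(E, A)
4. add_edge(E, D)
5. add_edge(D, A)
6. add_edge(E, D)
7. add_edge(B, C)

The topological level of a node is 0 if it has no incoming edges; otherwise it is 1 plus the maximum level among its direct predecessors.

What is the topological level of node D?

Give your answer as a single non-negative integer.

Op 1: add_edge(B, D). Edges now: 1
Op 2: add_edge(B, A). Edges now: 2
Op 3: add_edge(E, A). Edges now: 3
Op 4: add_edge(E, D). Edges now: 4
Op 5: add_edge(D, A). Edges now: 5
Op 6: add_edge(E, D) (duplicate, no change). Edges now: 5
Op 7: add_edge(B, C). Edges now: 6
Compute levels (Kahn BFS):
  sources (in-degree 0): B, E
  process B: level=0
    B->A: in-degree(A)=2, level(A)>=1
    B->C: in-degree(C)=0, level(C)=1, enqueue
    B->D: in-degree(D)=1, level(D)>=1
  process E: level=0
    E->A: in-degree(A)=1, level(A)>=1
    E->D: in-degree(D)=0, level(D)=1, enqueue
  process C: level=1
  process D: level=1
    D->A: in-degree(A)=0, level(A)=2, enqueue
  process A: level=2
All levels: A:2, B:0, C:1, D:1, E:0
level(D) = 1

Answer: 1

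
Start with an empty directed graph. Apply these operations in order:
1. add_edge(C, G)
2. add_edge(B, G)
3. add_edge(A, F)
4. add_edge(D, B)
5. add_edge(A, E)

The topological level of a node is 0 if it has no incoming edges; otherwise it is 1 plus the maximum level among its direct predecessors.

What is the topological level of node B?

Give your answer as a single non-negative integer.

Answer: 1

Derivation:
Op 1: add_edge(C, G). Edges now: 1
Op 2: add_edge(B, G). Edges now: 2
Op 3: add_edge(A, F). Edges now: 3
Op 4: add_edge(D, B). Edges now: 4
Op 5: add_edge(A, E). Edges now: 5
Compute levels (Kahn BFS):
  sources (in-degree 0): A, C, D
  process A: level=0
    A->E: in-degree(E)=0, level(E)=1, enqueue
    A->F: in-degree(F)=0, level(F)=1, enqueue
  process C: level=0
    C->G: in-degree(G)=1, level(G)>=1
  process D: level=0
    D->B: in-degree(B)=0, level(B)=1, enqueue
  process E: level=1
  process F: level=1
  process B: level=1
    B->G: in-degree(G)=0, level(G)=2, enqueue
  process G: level=2
All levels: A:0, B:1, C:0, D:0, E:1, F:1, G:2
level(B) = 1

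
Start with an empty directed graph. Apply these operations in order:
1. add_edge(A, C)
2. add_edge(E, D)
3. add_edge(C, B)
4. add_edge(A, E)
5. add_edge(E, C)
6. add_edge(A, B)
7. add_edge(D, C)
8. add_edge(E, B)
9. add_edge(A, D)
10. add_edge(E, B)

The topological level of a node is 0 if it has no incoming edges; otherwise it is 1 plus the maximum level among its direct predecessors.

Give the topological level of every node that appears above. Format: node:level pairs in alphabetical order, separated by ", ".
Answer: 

Answer: A:0, B:4, C:3, D:2, E:1

Derivation:
Op 1: add_edge(A, C). Edges now: 1
Op 2: add_edge(E, D). Edges now: 2
Op 3: add_edge(C, B). Edges now: 3
Op 4: add_edge(A, E). Edges now: 4
Op 5: add_edge(E, C). Edges now: 5
Op 6: add_edge(A, B). Edges now: 6
Op 7: add_edge(D, C). Edges now: 7
Op 8: add_edge(E, B). Edges now: 8
Op 9: add_edge(A, D). Edges now: 9
Op 10: add_edge(E, B) (duplicate, no change). Edges now: 9
Compute levels (Kahn BFS):
  sources (in-degree 0): A
  process A: level=0
    A->B: in-degree(B)=2, level(B)>=1
    A->C: in-degree(C)=2, level(C)>=1
    A->D: in-degree(D)=1, level(D)>=1
    A->E: in-degree(E)=0, level(E)=1, enqueue
  process E: level=1
    E->B: in-degree(B)=1, level(B)>=2
    E->C: in-degree(C)=1, level(C)>=2
    E->D: in-degree(D)=0, level(D)=2, enqueue
  process D: level=2
    D->C: in-degree(C)=0, level(C)=3, enqueue
  process C: level=3
    C->B: in-degree(B)=0, level(B)=4, enqueue
  process B: level=4
All levels: A:0, B:4, C:3, D:2, E:1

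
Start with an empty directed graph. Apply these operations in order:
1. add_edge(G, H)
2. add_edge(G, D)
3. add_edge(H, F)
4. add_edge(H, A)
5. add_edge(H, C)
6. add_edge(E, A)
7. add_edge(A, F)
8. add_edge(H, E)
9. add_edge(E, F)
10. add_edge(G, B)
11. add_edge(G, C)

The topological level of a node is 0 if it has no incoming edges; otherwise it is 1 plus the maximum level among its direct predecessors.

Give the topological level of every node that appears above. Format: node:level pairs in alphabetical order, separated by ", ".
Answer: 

Answer: A:3, B:1, C:2, D:1, E:2, F:4, G:0, H:1

Derivation:
Op 1: add_edge(G, H). Edges now: 1
Op 2: add_edge(G, D). Edges now: 2
Op 3: add_edge(H, F). Edges now: 3
Op 4: add_edge(H, A). Edges now: 4
Op 5: add_edge(H, C). Edges now: 5
Op 6: add_edge(E, A). Edges now: 6
Op 7: add_edge(A, F). Edges now: 7
Op 8: add_edge(H, E). Edges now: 8
Op 9: add_edge(E, F). Edges now: 9
Op 10: add_edge(G, B). Edges now: 10
Op 11: add_edge(G, C). Edges now: 11
Compute levels (Kahn BFS):
  sources (in-degree 0): G
  process G: level=0
    G->B: in-degree(B)=0, level(B)=1, enqueue
    G->C: in-degree(C)=1, level(C)>=1
    G->D: in-degree(D)=0, level(D)=1, enqueue
    G->H: in-degree(H)=0, level(H)=1, enqueue
  process B: level=1
  process D: level=1
  process H: level=1
    H->A: in-degree(A)=1, level(A)>=2
    H->C: in-degree(C)=0, level(C)=2, enqueue
    H->E: in-degree(E)=0, level(E)=2, enqueue
    H->F: in-degree(F)=2, level(F)>=2
  process C: level=2
  process E: level=2
    E->A: in-degree(A)=0, level(A)=3, enqueue
    E->F: in-degree(F)=1, level(F)>=3
  process A: level=3
    A->F: in-degree(F)=0, level(F)=4, enqueue
  process F: level=4
All levels: A:3, B:1, C:2, D:1, E:2, F:4, G:0, H:1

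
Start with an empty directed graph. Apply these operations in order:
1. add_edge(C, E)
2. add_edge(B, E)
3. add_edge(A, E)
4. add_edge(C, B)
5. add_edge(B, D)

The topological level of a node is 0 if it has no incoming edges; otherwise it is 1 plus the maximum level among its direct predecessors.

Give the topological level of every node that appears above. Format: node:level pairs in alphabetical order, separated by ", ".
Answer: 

Op 1: add_edge(C, E). Edges now: 1
Op 2: add_edge(B, E). Edges now: 2
Op 3: add_edge(A, E). Edges now: 3
Op 4: add_edge(C, B). Edges now: 4
Op 5: add_edge(B, D). Edges now: 5
Compute levels (Kahn BFS):
  sources (in-degree 0): A, C
  process A: level=0
    A->E: in-degree(E)=2, level(E)>=1
  process C: level=0
    C->B: in-degree(B)=0, level(B)=1, enqueue
    C->E: in-degree(E)=1, level(E)>=1
  process B: level=1
    B->D: in-degree(D)=0, level(D)=2, enqueue
    B->E: in-degree(E)=0, level(E)=2, enqueue
  process D: level=2
  process E: level=2
All levels: A:0, B:1, C:0, D:2, E:2

Answer: A:0, B:1, C:0, D:2, E:2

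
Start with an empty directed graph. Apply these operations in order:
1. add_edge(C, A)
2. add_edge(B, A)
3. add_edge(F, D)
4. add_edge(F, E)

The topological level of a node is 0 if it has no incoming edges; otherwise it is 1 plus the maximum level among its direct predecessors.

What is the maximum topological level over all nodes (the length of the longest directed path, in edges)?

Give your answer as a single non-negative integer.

Op 1: add_edge(C, A). Edges now: 1
Op 2: add_edge(B, A). Edges now: 2
Op 3: add_edge(F, D). Edges now: 3
Op 4: add_edge(F, E). Edges now: 4
Compute levels (Kahn BFS):
  sources (in-degree 0): B, C, F
  process B: level=0
    B->A: in-degree(A)=1, level(A)>=1
  process C: level=0
    C->A: in-degree(A)=0, level(A)=1, enqueue
  process F: level=0
    F->D: in-degree(D)=0, level(D)=1, enqueue
    F->E: in-degree(E)=0, level(E)=1, enqueue
  process A: level=1
  process D: level=1
  process E: level=1
All levels: A:1, B:0, C:0, D:1, E:1, F:0
max level = 1

Answer: 1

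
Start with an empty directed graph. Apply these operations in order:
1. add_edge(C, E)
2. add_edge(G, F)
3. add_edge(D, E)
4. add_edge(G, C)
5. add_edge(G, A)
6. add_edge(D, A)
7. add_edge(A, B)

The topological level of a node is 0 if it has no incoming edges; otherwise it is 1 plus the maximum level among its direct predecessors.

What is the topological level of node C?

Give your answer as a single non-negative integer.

Op 1: add_edge(C, E). Edges now: 1
Op 2: add_edge(G, F). Edges now: 2
Op 3: add_edge(D, E). Edges now: 3
Op 4: add_edge(G, C). Edges now: 4
Op 5: add_edge(G, A). Edges now: 5
Op 6: add_edge(D, A). Edges now: 6
Op 7: add_edge(A, B). Edges now: 7
Compute levels (Kahn BFS):
  sources (in-degree 0): D, G
  process D: level=0
    D->A: in-degree(A)=1, level(A)>=1
    D->E: in-degree(E)=1, level(E)>=1
  process G: level=0
    G->A: in-degree(A)=0, level(A)=1, enqueue
    G->C: in-degree(C)=0, level(C)=1, enqueue
    G->F: in-degree(F)=0, level(F)=1, enqueue
  process A: level=1
    A->B: in-degree(B)=0, level(B)=2, enqueue
  process C: level=1
    C->E: in-degree(E)=0, level(E)=2, enqueue
  process F: level=1
  process B: level=2
  process E: level=2
All levels: A:1, B:2, C:1, D:0, E:2, F:1, G:0
level(C) = 1

Answer: 1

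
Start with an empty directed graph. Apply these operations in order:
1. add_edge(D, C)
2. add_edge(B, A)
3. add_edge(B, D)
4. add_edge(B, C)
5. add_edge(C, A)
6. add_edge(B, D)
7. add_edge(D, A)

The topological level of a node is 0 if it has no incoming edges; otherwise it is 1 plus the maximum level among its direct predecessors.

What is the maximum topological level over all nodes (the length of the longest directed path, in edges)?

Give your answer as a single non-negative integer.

Answer: 3

Derivation:
Op 1: add_edge(D, C). Edges now: 1
Op 2: add_edge(B, A). Edges now: 2
Op 3: add_edge(B, D). Edges now: 3
Op 4: add_edge(B, C). Edges now: 4
Op 5: add_edge(C, A). Edges now: 5
Op 6: add_edge(B, D) (duplicate, no change). Edges now: 5
Op 7: add_edge(D, A). Edges now: 6
Compute levels (Kahn BFS):
  sources (in-degree 0): B
  process B: level=0
    B->A: in-degree(A)=2, level(A)>=1
    B->C: in-degree(C)=1, level(C)>=1
    B->D: in-degree(D)=0, level(D)=1, enqueue
  process D: level=1
    D->A: in-degree(A)=1, level(A)>=2
    D->C: in-degree(C)=0, level(C)=2, enqueue
  process C: level=2
    C->A: in-degree(A)=0, level(A)=3, enqueue
  process A: level=3
All levels: A:3, B:0, C:2, D:1
max level = 3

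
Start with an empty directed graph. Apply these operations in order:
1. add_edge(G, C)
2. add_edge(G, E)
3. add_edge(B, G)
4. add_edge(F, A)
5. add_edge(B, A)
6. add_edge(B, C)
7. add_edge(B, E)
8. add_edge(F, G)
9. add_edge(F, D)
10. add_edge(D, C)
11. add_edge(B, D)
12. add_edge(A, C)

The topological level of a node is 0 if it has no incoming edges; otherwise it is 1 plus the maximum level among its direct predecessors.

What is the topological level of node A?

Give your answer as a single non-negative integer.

Answer: 1

Derivation:
Op 1: add_edge(G, C). Edges now: 1
Op 2: add_edge(G, E). Edges now: 2
Op 3: add_edge(B, G). Edges now: 3
Op 4: add_edge(F, A). Edges now: 4
Op 5: add_edge(B, A). Edges now: 5
Op 6: add_edge(B, C). Edges now: 6
Op 7: add_edge(B, E). Edges now: 7
Op 8: add_edge(F, G). Edges now: 8
Op 9: add_edge(F, D). Edges now: 9
Op 10: add_edge(D, C). Edges now: 10
Op 11: add_edge(B, D). Edges now: 11
Op 12: add_edge(A, C). Edges now: 12
Compute levels (Kahn BFS):
  sources (in-degree 0): B, F
  process B: level=0
    B->A: in-degree(A)=1, level(A)>=1
    B->C: in-degree(C)=3, level(C)>=1
    B->D: in-degree(D)=1, level(D)>=1
    B->E: in-degree(E)=1, level(E)>=1
    B->G: in-degree(G)=1, level(G)>=1
  process F: level=0
    F->A: in-degree(A)=0, level(A)=1, enqueue
    F->D: in-degree(D)=0, level(D)=1, enqueue
    F->G: in-degree(G)=0, level(G)=1, enqueue
  process A: level=1
    A->C: in-degree(C)=2, level(C)>=2
  process D: level=1
    D->C: in-degree(C)=1, level(C)>=2
  process G: level=1
    G->C: in-degree(C)=0, level(C)=2, enqueue
    G->E: in-degree(E)=0, level(E)=2, enqueue
  process C: level=2
  process E: level=2
All levels: A:1, B:0, C:2, D:1, E:2, F:0, G:1
level(A) = 1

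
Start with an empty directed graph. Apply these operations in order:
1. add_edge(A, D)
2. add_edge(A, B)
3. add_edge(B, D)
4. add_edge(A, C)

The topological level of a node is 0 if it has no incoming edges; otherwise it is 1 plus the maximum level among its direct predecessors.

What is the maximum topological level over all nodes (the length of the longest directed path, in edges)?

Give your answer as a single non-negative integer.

Answer: 2

Derivation:
Op 1: add_edge(A, D). Edges now: 1
Op 2: add_edge(A, B). Edges now: 2
Op 3: add_edge(B, D). Edges now: 3
Op 4: add_edge(A, C). Edges now: 4
Compute levels (Kahn BFS):
  sources (in-degree 0): A
  process A: level=0
    A->B: in-degree(B)=0, level(B)=1, enqueue
    A->C: in-degree(C)=0, level(C)=1, enqueue
    A->D: in-degree(D)=1, level(D)>=1
  process B: level=1
    B->D: in-degree(D)=0, level(D)=2, enqueue
  process C: level=1
  process D: level=2
All levels: A:0, B:1, C:1, D:2
max level = 2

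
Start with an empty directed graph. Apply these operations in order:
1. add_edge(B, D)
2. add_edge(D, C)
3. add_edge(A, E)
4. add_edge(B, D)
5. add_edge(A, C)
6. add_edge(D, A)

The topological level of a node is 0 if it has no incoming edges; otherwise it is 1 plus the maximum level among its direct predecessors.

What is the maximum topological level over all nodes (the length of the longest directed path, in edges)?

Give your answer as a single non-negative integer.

Answer: 3

Derivation:
Op 1: add_edge(B, D). Edges now: 1
Op 2: add_edge(D, C). Edges now: 2
Op 3: add_edge(A, E). Edges now: 3
Op 4: add_edge(B, D) (duplicate, no change). Edges now: 3
Op 5: add_edge(A, C). Edges now: 4
Op 6: add_edge(D, A). Edges now: 5
Compute levels (Kahn BFS):
  sources (in-degree 0): B
  process B: level=0
    B->D: in-degree(D)=0, level(D)=1, enqueue
  process D: level=1
    D->A: in-degree(A)=0, level(A)=2, enqueue
    D->C: in-degree(C)=1, level(C)>=2
  process A: level=2
    A->C: in-degree(C)=0, level(C)=3, enqueue
    A->E: in-degree(E)=0, level(E)=3, enqueue
  process C: level=3
  process E: level=3
All levels: A:2, B:0, C:3, D:1, E:3
max level = 3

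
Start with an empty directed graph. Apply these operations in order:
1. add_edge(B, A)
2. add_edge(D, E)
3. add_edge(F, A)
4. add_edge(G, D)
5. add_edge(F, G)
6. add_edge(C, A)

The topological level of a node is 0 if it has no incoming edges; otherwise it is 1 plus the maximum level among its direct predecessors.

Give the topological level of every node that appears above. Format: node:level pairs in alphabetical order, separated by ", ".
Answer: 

Answer: A:1, B:0, C:0, D:2, E:3, F:0, G:1

Derivation:
Op 1: add_edge(B, A). Edges now: 1
Op 2: add_edge(D, E). Edges now: 2
Op 3: add_edge(F, A). Edges now: 3
Op 4: add_edge(G, D). Edges now: 4
Op 5: add_edge(F, G). Edges now: 5
Op 6: add_edge(C, A). Edges now: 6
Compute levels (Kahn BFS):
  sources (in-degree 0): B, C, F
  process B: level=0
    B->A: in-degree(A)=2, level(A)>=1
  process C: level=0
    C->A: in-degree(A)=1, level(A)>=1
  process F: level=0
    F->A: in-degree(A)=0, level(A)=1, enqueue
    F->G: in-degree(G)=0, level(G)=1, enqueue
  process A: level=1
  process G: level=1
    G->D: in-degree(D)=0, level(D)=2, enqueue
  process D: level=2
    D->E: in-degree(E)=0, level(E)=3, enqueue
  process E: level=3
All levels: A:1, B:0, C:0, D:2, E:3, F:0, G:1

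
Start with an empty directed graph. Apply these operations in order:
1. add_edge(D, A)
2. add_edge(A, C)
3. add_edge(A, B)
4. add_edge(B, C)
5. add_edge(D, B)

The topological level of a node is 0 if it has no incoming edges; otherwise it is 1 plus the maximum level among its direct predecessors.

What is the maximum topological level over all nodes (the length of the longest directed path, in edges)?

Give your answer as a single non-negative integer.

Op 1: add_edge(D, A). Edges now: 1
Op 2: add_edge(A, C). Edges now: 2
Op 3: add_edge(A, B). Edges now: 3
Op 4: add_edge(B, C). Edges now: 4
Op 5: add_edge(D, B). Edges now: 5
Compute levels (Kahn BFS):
  sources (in-degree 0): D
  process D: level=0
    D->A: in-degree(A)=0, level(A)=1, enqueue
    D->B: in-degree(B)=1, level(B)>=1
  process A: level=1
    A->B: in-degree(B)=0, level(B)=2, enqueue
    A->C: in-degree(C)=1, level(C)>=2
  process B: level=2
    B->C: in-degree(C)=0, level(C)=3, enqueue
  process C: level=3
All levels: A:1, B:2, C:3, D:0
max level = 3

Answer: 3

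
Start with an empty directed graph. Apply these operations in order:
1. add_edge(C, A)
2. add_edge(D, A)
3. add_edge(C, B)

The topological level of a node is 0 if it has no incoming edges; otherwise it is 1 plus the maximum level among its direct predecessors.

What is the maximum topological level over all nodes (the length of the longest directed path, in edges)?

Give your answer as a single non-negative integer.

Op 1: add_edge(C, A). Edges now: 1
Op 2: add_edge(D, A). Edges now: 2
Op 3: add_edge(C, B). Edges now: 3
Compute levels (Kahn BFS):
  sources (in-degree 0): C, D
  process C: level=0
    C->A: in-degree(A)=1, level(A)>=1
    C->B: in-degree(B)=0, level(B)=1, enqueue
  process D: level=0
    D->A: in-degree(A)=0, level(A)=1, enqueue
  process B: level=1
  process A: level=1
All levels: A:1, B:1, C:0, D:0
max level = 1

Answer: 1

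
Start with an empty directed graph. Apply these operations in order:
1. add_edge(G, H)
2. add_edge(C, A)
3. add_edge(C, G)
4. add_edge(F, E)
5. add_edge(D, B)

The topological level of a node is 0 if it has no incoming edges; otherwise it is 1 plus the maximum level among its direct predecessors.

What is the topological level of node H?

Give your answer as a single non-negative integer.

Answer: 2

Derivation:
Op 1: add_edge(G, H). Edges now: 1
Op 2: add_edge(C, A). Edges now: 2
Op 3: add_edge(C, G). Edges now: 3
Op 4: add_edge(F, E). Edges now: 4
Op 5: add_edge(D, B). Edges now: 5
Compute levels (Kahn BFS):
  sources (in-degree 0): C, D, F
  process C: level=0
    C->A: in-degree(A)=0, level(A)=1, enqueue
    C->G: in-degree(G)=0, level(G)=1, enqueue
  process D: level=0
    D->B: in-degree(B)=0, level(B)=1, enqueue
  process F: level=0
    F->E: in-degree(E)=0, level(E)=1, enqueue
  process A: level=1
  process G: level=1
    G->H: in-degree(H)=0, level(H)=2, enqueue
  process B: level=1
  process E: level=1
  process H: level=2
All levels: A:1, B:1, C:0, D:0, E:1, F:0, G:1, H:2
level(H) = 2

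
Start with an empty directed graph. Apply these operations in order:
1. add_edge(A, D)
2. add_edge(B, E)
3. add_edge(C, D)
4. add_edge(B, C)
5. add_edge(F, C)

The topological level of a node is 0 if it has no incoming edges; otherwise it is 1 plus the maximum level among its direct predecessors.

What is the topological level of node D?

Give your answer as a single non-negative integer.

Answer: 2

Derivation:
Op 1: add_edge(A, D). Edges now: 1
Op 2: add_edge(B, E). Edges now: 2
Op 3: add_edge(C, D). Edges now: 3
Op 4: add_edge(B, C). Edges now: 4
Op 5: add_edge(F, C). Edges now: 5
Compute levels (Kahn BFS):
  sources (in-degree 0): A, B, F
  process A: level=0
    A->D: in-degree(D)=1, level(D)>=1
  process B: level=0
    B->C: in-degree(C)=1, level(C)>=1
    B->E: in-degree(E)=0, level(E)=1, enqueue
  process F: level=0
    F->C: in-degree(C)=0, level(C)=1, enqueue
  process E: level=1
  process C: level=1
    C->D: in-degree(D)=0, level(D)=2, enqueue
  process D: level=2
All levels: A:0, B:0, C:1, D:2, E:1, F:0
level(D) = 2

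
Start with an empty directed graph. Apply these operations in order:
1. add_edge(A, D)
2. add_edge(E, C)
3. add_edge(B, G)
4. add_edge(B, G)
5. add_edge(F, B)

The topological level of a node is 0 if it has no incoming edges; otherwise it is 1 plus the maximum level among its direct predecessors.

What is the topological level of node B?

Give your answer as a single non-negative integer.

Op 1: add_edge(A, D). Edges now: 1
Op 2: add_edge(E, C). Edges now: 2
Op 3: add_edge(B, G). Edges now: 3
Op 4: add_edge(B, G) (duplicate, no change). Edges now: 3
Op 5: add_edge(F, B). Edges now: 4
Compute levels (Kahn BFS):
  sources (in-degree 0): A, E, F
  process A: level=0
    A->D: in-degree(D)=0, level(D)=1, enqueue
  process E: level=0
    E->C: in-degree(C)=0, level(C)=1, enqueue
  process F: level=0
    F->B: in-degree(B)=0, level(B)=1, enqueue
  process D: level=1
  process C: level=1
  process B: level=1
    B->G: in-degree(G)=0, level(G)=2, enqueue
  process G: level=2
All levels: A:0, B:1, C:1, D:1, E:0, F:0, G:2
level(B) = 1

Answer: 1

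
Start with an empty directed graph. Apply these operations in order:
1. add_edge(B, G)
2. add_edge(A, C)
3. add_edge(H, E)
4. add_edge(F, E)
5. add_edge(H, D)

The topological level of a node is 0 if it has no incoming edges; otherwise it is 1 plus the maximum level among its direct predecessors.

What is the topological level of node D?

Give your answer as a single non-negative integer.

Op 1: add_edge(B, G). Edges now: 1
Op 2: add_edge(A, C). Edges now: 2
Op 3: add_edge(H, E). Edges now: 3
Op 4: add_edge(F, E). Edges now: 4
Op 5: add_edge(H, D). Edges now: 5
Compute levels (Kahn BFS):
  sources (in-degree 0): A, B, F, H
  process A: level=0
    A->C: in-degree(C)=0, level(C)=1, enqueue
  process B: level=0
    B->G: in-degree(G)=0, level(G)=1, enqueue
  process F: level=0
    F->E: in-degree(E)=1, level(E)>=1
  process H: level=0
    H->D: in-degree(D)=0, level(D)=1, enqueue
    H->E: in-degree(E)=0, level(E)=1, enqueue
  process C: level=1
  process G: level=1
  process D: level=1
  process E: level=1
All levels: A:0, B:0, C:1, D:1, E:1, F:0, G:1, H:0
level(D) = 1

Answer: 1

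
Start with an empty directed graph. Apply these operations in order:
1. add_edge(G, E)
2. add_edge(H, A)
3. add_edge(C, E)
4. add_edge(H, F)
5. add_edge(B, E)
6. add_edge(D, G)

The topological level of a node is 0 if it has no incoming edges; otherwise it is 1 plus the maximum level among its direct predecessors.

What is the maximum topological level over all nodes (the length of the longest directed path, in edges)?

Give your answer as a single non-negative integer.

Op 1: add_edge(G, E). Edges now: 1
Op 2: add_edge(H, A). Edges now: 2
Op 3: add_edge(C, E). Edges now: 3
Op 4: add_edge(H, F). Edges now: 4
Op 5: add_edge(B, E). Edges now: 5
Op 6: add_edge(D, G). Edges now: 6
Compute levels (Kahn BFS):
  sources (in-degree 0): B, C, D, H
  process B: level=0
    B->E: in-degree(E)=2, level(E)>=1
  process C: level=0
    C->E: in-degree(E)=1, level(E)>=1
  process D: level=0
    D->G: in-degree(G)=0, level(G)=1, enqueue
  process H: level=0
    H->A: in-degree(A)=0, level(A)=1, enqueue
    H->F: in-degree(F)=0, level(F)=1, enqueue
  process G: level=1
    G->E: in-degree(E)=0, level(E)=2, enqueue
  process A: level=1
  process F: level=1
  process E: level=2
All levels: A:1, B:0, C:0, D:0, E:2, F:1, G:1, H:0
max level = 2

Answer: 2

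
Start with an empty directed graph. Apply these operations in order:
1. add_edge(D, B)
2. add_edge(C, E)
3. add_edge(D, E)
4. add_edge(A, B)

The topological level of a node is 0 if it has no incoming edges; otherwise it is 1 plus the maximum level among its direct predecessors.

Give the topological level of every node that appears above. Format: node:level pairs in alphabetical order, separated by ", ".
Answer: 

Op 1: add_edge(D, B). Edges now: 1
Op 2: add_edge(C, E). Edges now: 2
Op 3: add_edge(D, E). Edges now: 3
Op 4: add_edge(A, B). Edges now: 4
Compute levels (Kahn BFS):
  sources (in-degree 0): A, C, D
  process A: level=0
    A->B: in-degree(B)=1, level(B)>=1
  process C: level=0
    C->E: in-degree(E)=1, level(E)>=1
  process D: level=0
    D->B: in-degree(B)=0, level(B)=1, enqueue
    D->E: in-degree(E)=0, level(E)=1, enqueue
  process B: level=1
  process E: level=1
All levels: A:0, B:1, C:0, D:0, E:1

Answer: A:0, B:1, C:0, D:0, E:1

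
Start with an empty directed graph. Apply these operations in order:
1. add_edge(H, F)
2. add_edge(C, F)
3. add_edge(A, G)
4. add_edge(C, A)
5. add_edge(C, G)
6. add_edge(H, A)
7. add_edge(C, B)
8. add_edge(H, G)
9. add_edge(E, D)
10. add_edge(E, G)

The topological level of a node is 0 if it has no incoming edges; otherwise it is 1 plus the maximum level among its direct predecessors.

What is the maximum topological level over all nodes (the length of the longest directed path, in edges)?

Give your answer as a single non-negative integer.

Op 1: add_edge(H, F). Edges now: 1
Op 2: add_edge(C, F). Edges now: 2
Op 3: add_edge(A, G). Edges now: 3
Op 4: add_edge(C, A). Edges now: 4
Op 5: add_edge(C, G). Edges now: 5
Op 6: add_edge(H, A). Edges now: 6
Op 7: add_edge(C, B). Edges now: 7
Op 8: add_edge(H, G). Edges now: 8
Op 9: add_edge(E, D). Edges now: 9
Op 10: add_edge(E, G). Edges now: 10
Compute levels (Kahn BFS):
  sources (in-degree 0): C, E, H
  process C: level=0
    C->A: in-degree(A)=1, level(A)>=1
    C->B: in-degree(B)=0, level(B)=1, enqueue
    C->F: in-degree(F)=1, level(F)>=1
    C->G: in-degree(G)=3, level(G)>=1
  process E: level=0
    E->D: in-degree(D)=0, level(D)=1, enqueue
    E->G: in-degree(G)=2, level(G)>=1
  process H: level=0
    H->A: in-degree(A)=0, level(A)=1, enqueue
    H->F: in-degree(F)=0, level(F)=1, enqueue
    H->G: in-degree(G)=1, level(G)>=1
  process B: level=1
  process D: level=1
  process A: level=1
    A->G: in-degree(G)=0, level(G)=2, enqueue
  process F: level=1
  process G: level=2
All levels: A:1, B:1, C:0, D:1, E:0, F:1, G:2, H:0
max level = 2

Answer: 2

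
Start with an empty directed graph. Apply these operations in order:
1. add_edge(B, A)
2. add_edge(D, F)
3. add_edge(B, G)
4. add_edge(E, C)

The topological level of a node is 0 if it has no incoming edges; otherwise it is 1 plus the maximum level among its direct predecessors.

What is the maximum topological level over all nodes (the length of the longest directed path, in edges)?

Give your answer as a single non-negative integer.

Op 1: add_edge(B, A). Edges now: 1
Op 2: add_edge(D, F). Edges now: 2
Op 3: add_edge(B, G). Edges now: 3
Op 4: add_edge(E, C). Edges now: 4
Compute levels (Kahn BFS):
  sources (in-degree 0): B, D, E
  process B: level=0
    B->A: in-degree(A)=0, level(A)=1, enqueue
    B->G: in-degree(G)=0, level(G)=1, enqueue
  process D: level=0
    D->F: in-degree(F)=0, level(F)=1, enqueue
  process E: level=0
    E->C: in-degree(C)=0, level(C)=1, enqueue
  process A: level=1
  process G: level=1
  process F: level=1
  process C: level=1
All levels: A:1, B:0, C:1, D:0, E:0, F:1, G:1
max level = 1

Answer: 1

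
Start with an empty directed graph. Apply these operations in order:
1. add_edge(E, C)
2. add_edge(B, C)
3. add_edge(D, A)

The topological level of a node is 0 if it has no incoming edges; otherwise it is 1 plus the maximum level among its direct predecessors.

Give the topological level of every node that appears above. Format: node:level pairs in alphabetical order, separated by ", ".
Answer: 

Answer: A:1, B:0, C:1, D:0, E:0

Derivation:
Op 1: add_edge(E, C). Edges now: 1
Op 2: add_edge(B, C). Edges now: 2
Op 3: add_edge(D, A). Edges now: 3
Compute levels (Kahn BFS):
  sources (in-degree 0): B, D, E
  process B: level=0
    B->C: in-degree(C)=1, level(C)>=1
  process D: level=0
    D->A: in-degree(A)=0, level(A)=1, enqueue
  process E: level=0
    E->C: in-degree(C)=0, level(C)=1, enqueue
  process A: level=1
  process C: level=1
All levels: A:1, B:0, C:1, D:0, E:0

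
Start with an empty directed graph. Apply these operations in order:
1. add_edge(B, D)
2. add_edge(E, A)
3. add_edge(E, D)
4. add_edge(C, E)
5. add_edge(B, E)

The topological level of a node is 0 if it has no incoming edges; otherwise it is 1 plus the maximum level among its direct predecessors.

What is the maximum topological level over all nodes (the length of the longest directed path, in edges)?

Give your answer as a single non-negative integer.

Op 1: add_edge(B, D). Edges now: 1
Op 2: add_edge(E, A). Edges now: 2
Op 3: add_edge(E, D). Edges now: 3
Op 4: add_edge(C, E). Edges now: 4
Op 5: add_edge(B, E). Edges now: 5
Compute levels (Kahn BFS):
  sources (in-degree 0): B, C
  process B: level=0
    B->D: in-degree(D)=1, level(D)>=1
    B->E: in-degree(E)=1, level(E)>=1
  process C: level=0
    C->E: in-degree(E)=0, level(E)=1, enqueue
  process E: level=1
    E->A: in-degree(A)=0, level(A)=2, enqueue
    E->D: in-degree(D)=0, level(D)=2, enqueue
  process A: level=2
  process D: level=2
All levels: A:2, B:0, C:0, D:2, E:1
max level = 2

Answer: 2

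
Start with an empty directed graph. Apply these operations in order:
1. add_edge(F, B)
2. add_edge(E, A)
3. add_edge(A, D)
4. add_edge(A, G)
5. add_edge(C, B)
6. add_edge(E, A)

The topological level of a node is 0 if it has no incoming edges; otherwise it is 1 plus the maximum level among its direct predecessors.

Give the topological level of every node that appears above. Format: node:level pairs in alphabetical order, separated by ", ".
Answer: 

Op 1: add_edge(F, B). Edges now: 1
Op 2: add_edge(E, A). Edges now: 2
Op 3: add_edge(A, D). Edges now: 3
Op 4: add_edge(A, G). Edges now: 4
Op 5: add_edge(C, B). Edges now: 5
Op 6: add_edge(E, A) (duplicate, no change). Edges now: 5
Compute levels (Kahn BFS):
  sources (in-degree 0): C, E, F
  process C: level=0
    C->B: in-degree(B)=1, level(B)>=1
  process E: level=0
    E->A: in-degree(A)=0, level(A)=1, enqueue
  process F: level=0
    F->B: in-degree(B)=0, level(B)=1, enqueue
  process A: level=1
    A->D: in-degree(D)=0, level(D)=2, enqueue
    A->G: in-degree(G)=0, level(G)=2, enqueue
  process B: level=1
  process D: level=2
  process G: level=2
All levels: A:1, B:1, C:0, D:2, E:0, F:0, G:2

Answer: A:1, B:1, C:0, D:2, E:0, F:0, G:2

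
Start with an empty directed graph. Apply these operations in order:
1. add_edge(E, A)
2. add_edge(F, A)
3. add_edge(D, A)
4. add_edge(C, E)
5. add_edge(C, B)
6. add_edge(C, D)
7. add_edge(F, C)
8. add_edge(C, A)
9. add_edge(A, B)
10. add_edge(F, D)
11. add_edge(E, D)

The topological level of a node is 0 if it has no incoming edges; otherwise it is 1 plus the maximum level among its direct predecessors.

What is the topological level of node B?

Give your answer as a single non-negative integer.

Op 1: add_edge(E, A). Edges now: 1
Op 2: add_edge(F, A). Edges now: 2
Op 3: add_edge(D, A). Edges now: 3
Op 4: add_edge(C, E). Edges now: 4
Op 5: add_edge(C, B). Edges now: 5
Op 6: add_edge(C, D). Edges now: 6
Op 7: add_edge(F, C). Edges now: 7
Op 8: add_edge(C, A). Edges now: 8
Op 9: add_edge(A, B). Edges now: 9
Op 10: add_edge(F, D). Edges now: 10
Op 11: add_edge(E, D). Edges now: 11
Compute levels (Kahn BFS):
  sources (in-degree 0): F
  process F: level=0
    F->A: in-degree(A)=3, level(A)>=1
    F->C: in-degree(C)=0, level(C)=1, enqueue
    F->D: in-degree(D)=2, level(D)>=1
  process C: level=1
    C->A: in-degree(A)=2, level(A)>=2
    C->B: in-degree(B)=1, level(B)>=2
    C->D: in-degree(D)=1, level(D)>=2
    C->E: in-degree(E)=0, level(E)=2, enqueue
  process E: level=2
    E->A: in-degree(A)=1, level(A)>=3
    E->D: in-degree(D)=0, level(D)=3, enqueue
  process D: level=3
    D->A: in-degree(A)=0, level(A)=4, enqueue
  process A: level=4
    A->B: in-degree(B)=0, level(B)=5, enqueue
  process B: level=5
All levels: A:4, B:5, C:1, D:3, E:2, F:0
level(B) = 5

Answer: 5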